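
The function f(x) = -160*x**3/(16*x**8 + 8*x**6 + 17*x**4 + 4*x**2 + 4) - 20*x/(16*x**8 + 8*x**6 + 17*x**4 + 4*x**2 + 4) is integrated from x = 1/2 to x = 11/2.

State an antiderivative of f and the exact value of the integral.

The substitution u = 2*x**4 + x**2/2 + 1 works: f is exactly (dF/du)*(du/dx) for that inner function.
F(x) = 10/(4*x**4 + x**2 + 2) is an antiderivative of f.
Check: d/dx[10/(4*x**4 + x**2 + 2)] = (-160*x**3 - 20*x)/(16*x**8 + 8*x**6 + 17*x**4 + 4*x**2 + 4), which equals f(x).
F(11/2) = 4/1477; F(1/2) = 4.
Integral = F(11/2) - F(1/2) = -5904/1477.

Antiderivative: F(x) = 10/(4*x**4 + x**2 + 2); value = -5904/1477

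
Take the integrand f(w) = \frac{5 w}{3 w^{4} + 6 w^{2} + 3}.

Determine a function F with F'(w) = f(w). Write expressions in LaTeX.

An antiderivative is F(w) = - \frac{5}{6 \left(w^{2} + 1\right)}.

The substitution u = \frac{3 w^{2}}{2} + \frac{3}{2} works: f is exactly (dF/du)*(du/dw) for that inner function.
Check: d/dw[- \frac{5}{6 \left(w^{2} + 1\right)}] = \frac{5 w}{3 w^{4} + 6 w^{2} + 3} = f(w).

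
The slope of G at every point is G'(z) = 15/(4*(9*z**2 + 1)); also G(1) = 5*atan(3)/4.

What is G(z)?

A candidate passes only if d/dz[G] lands on the given G'(z) exactly.
A general antiderivative is 5*atan(3*z)/4 + C.
The condition gives C = 5*atan(3)/4 - (5*atan(3)/4) = 0.
So G(z) = 5*atan(3*z)/4.
Check: d/dz[5*atan(3*z)/4] = 15/(36*z**2 + 4), which equals G'(z).

G(z) = 5*atan(3*z)/4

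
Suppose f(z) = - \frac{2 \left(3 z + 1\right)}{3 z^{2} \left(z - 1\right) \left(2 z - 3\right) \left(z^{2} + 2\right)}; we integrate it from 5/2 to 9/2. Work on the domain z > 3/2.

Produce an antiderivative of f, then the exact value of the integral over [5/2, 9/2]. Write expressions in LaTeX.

Antiderivative: F(z) = \frac{- 476 z \log{\left(z \right)} - 352 z \log{\left(z - \frac{3}{2} \right)} + 816 z \log{\left(z - 1 \right)} + 6 z \log{\left(z^{2} + 2 \right)} - 93 \sqrt{2} z \operatorname{atan}{\left(\frac{\sqrt{2} z}{2} \right)} + 102}{918 z}; value = - \frac{14 \log{\left(\frac{9}{2} \right)}}{27} - \frac{176 \log{\left(3 \right)}}{459} - \frac{8 \log{\left(\frac{3}{2} \right)}}{9} - \frac{31 \sqrt{2} \operatorname{atan}{\left(\frac{9 \sqrt{2}}{4} \right)}}{306} - \frac{8}{405} - \frac{\log{\left(\frac{33}{4} \right)}}{153} + \frac{\log{\left(\frac{89}{4} \right)}}{153} + \frac{31 \sqrt{2} \operatorname{atan}{\left(\frac{5 \sqrt{2}}{4} \right)}}{306} + \frac{14 \log{\left(\frac{5}{2} \right)}}{27} + \frac{8 \log{\left(\frac{7}{2} \right)}}{9}

Factor the denominator (3 z^{2} \left(z - 1\right) \left(2 z - 3\right) \left(z^{2} + 2\right)) and decompose: f = \frac{2 z - 31}{153 \left(z^{2} + 2\right)} - \frac{352}{459 \left(2 z - 3\right)} + \frac{8}{9 \left(z - 1\right)} - \frac{14}{27 z} - \frac{1}{9 z^{2}}; each piece integrates to a log, atan, or power term.
F(z) = \frac{- 476 z \log{\left(z \right)} - 352 z \log{\left(z - \frac{3}{2} \right)} + 816 z \log{\left(z - 1 \right)} + 6 z \log{\left(z^{2} + 2 \right)} - 93 \sqrt{2} z \operatorname{atan}{\left(\frac{\sqrt{2} z}{2} \right)} + 102}{918 z} is an antiderivative of f.
Check: d/dz[\frac{- 476 z \log{\left(z \right)} - 352 z \log{\left(z - \frac{3}{2} \right)} + 816 z \log{\left(z - 1 \right)} + 6 z \log{\left(z^{2} + 2 \right)} - 93 \sqrt{2} z \operatorname{atan}{\left(\frac{\sqrt{2} z}{2} \right)} + 102}{918 z}] = \frac{- 6 z - 2}{6 z^{6} - 15 z^{5} + 21 z^{4} - 30 z^{3} + 18 z^{2}}, which equals f(z).
F(9/2) = - \frac{14 \log{\left(\frac{9}{2} \right)}}{27} - \frac{176 \log{\left(3 \right)}}{459} - \frac{31 \sqrt{2} \operatorname{atan}{\left(\frac{9 \sqrt{2}}{4} \right)}}{306} + \frac{\log{\left(\frac{89}{4} \right)}}{153} + \frac{2}{81} + \frac{8 \log{\left(\frac{7}{2} \right)}}{9}; F(5/2) = - \frac{14 \log{\left(\frac{5}{2} \right)}}{27} - \frac{31 \sqrt{2} \operatorname{atan}{\left(\frac{5 \sqrt{2}}{4} \right)}}{306} + \frac{\log{\left(\frac{33}{4} \right)}}{153} + \frac{2}{45} + \frac{8 \log{\left(\frac{3}{2} \right)}}{9}.
Integral = F(9/2) - F(5/2) = - \frac{14 \log{\left(\frac{9}{2} \right)}}{27} - \frac{176 \log{\left(3 \right)}}{459} - \frac{8 \log{\left(\frac{3}{2} \right)}}{9} - \frac{31 \sqrt{2} \operatorname{atan}{\left(\frac{9 \sqrt{2}}{4} \right)}}{306} - \frac{8}{405} - \frac{\log{\left(\frac{33}{4} \right)}}{153} + \frac{\log{\left(\frac{89}{4} \right)}}{153} + \frac{31 \sqrt{2} \operatorname{atan}{\left(\frac{5 \sqrt{2}}{4} \right)}}{306} + \frac{14 \log{\left(\frac{5}{2} \right)}}{27} + \frac{8 \log{\left(\frac{7}{2} \right)}}{9}.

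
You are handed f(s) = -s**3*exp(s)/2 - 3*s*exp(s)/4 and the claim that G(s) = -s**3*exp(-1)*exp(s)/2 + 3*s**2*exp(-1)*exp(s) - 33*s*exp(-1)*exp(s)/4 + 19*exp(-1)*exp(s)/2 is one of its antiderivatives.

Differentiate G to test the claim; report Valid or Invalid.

d/ds[G] = (-2*s**3*exp(s) + 6*s**2*exp(s) - 9*s*exp(s) + 5*exp(s))*exp(-1)/4
d/ds[G] - f(s) = -s**3*exp(-1)*exp(s)/2 + s**3*exp(s)/2 + 3*s**2*exp(-1)*exp(s)/2 - 9*s*exp(-1)*exp(s)/4 + 3*s*exp(s)/4 + 5*exp(-1)*exp(s)/4 != 0.

Invalid: d/ds[G] - f = -s**3*exp(-1)*exp(s)/2 + s**3*exp(s)/2 + 3*s**2*exp(-1)*exp(s)/2 - 9*s*exp(-1)*exp(s)/4 + 3*s*exp(s)/4 + 5*exp(-1)*exp(s)/4, which is not 0.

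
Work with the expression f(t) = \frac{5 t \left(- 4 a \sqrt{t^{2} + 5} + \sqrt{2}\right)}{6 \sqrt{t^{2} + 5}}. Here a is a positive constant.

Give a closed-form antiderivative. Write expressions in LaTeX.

An antiderivative is F(t) = - \frac{5 \left(2 a t^{2} - \sqrt{2} \sqrt{t^{2} + 5}\right)}{6}.

Since d/dt undoes antidifferentiation here, F'(t) = f(t) is required of F(t).
Check: d/dt[- \frac{5 \left(2 a t^{2} - \sqrt{2} \sqrt{t^{2} + 5}\right)}{6}] = \frac{- 20 a t \sqrt{t^{2} + 5} + 5 \sqrt{2} t}{6 \sqrt{t^{2} + 5}}, which equals f(t).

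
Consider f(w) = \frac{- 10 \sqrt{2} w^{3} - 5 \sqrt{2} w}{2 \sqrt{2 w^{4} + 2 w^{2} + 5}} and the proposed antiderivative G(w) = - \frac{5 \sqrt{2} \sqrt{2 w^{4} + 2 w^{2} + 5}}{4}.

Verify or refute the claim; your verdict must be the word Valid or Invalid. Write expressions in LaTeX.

Valid: G'(w) = f(w).

d/dw[G] = \frac{- 10 \sqrt{2} w^{3} - 5 \sqrt{2} w}{2 \sqrt{2 w^{4} + 2 w^{2} + 5}}
This equals f(w) exactly, so the claim holds.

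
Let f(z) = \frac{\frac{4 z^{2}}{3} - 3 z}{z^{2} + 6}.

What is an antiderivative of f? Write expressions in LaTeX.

Differentiate the proposed F(z) back; it has to land on f(z) exactly.
Check: d/dz[\frac{4 z}{3} - \frac{3 \log{\left(z^{2} + 6 \right)}}{2} - \frac{4 \sqrt{6} \operatorname{atan}{\left(\frac{\sqrt{6} z}{6} \right)}}{3}] = \frac{4 z^{2} - 9 z}{3 z^{2} + 18}, which equals f(z).

An antiderivative is F(z) = \frac{4 z}{3} - \frac{3 \log{\left(z^{2} + 6 \right)}}{2} - \frac{4 \sqrt{6} \operatorname{atan}{\left(\frac{\sqrt{6} z}{6} \right)}}{3}.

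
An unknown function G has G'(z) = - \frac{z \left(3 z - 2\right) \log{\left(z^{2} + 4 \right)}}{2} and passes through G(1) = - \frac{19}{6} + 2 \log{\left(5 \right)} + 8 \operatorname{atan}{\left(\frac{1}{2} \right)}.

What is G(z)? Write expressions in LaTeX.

G(z) = \frac{z^{3}}{3} - \frac{z^{2}}{2} - 4 z + \left(- \frac{z^{3}}{2} + \frac{z^{2}}{2}\right) \log{\left(z^{2} + 4 \right)} + 2 \log{\left(z^{2} + 4 \right)} + 8 \operatorname{atan}{\left(\frac{z}{2} \right)} + 1

Whatever form G(z) takes, its d/dz must return the stated G'(z).
A general antiderivative is \frac{z^{3}}{3} - \frac{z^{2}}{2} - 4 z + \left(- \frac{z^{3}}{2} + \frac{z^{2}}{2}\right) \log{\left(z^{2} + 4 \right)} + 2 \log{\left(z^{2} + 4 \right)} + 8 \operatorname{atan}{\left(\frac{z}{2} \right)} + C.
The condition gives C = - \frac{19}{6} + 2 \log{\left(5 \right)} + 8 \operatorname{atan}{\left(\frac{1}{2} \right)} - (- \frac{25}{6} + 2 \log{\left(5 \right)} + 8 \operatorname{atan}{\left(\frac{1}{2} \right)}) = 1.
So G(z) = \frac{z^{3}}{3} - \frac{z^{2}}{2} - 4 z + \left(- \frac{z^{3}}{2} + \frac{z^{2}}{2}\right) \log{\left(z^{2} + 4 \right)} + 2 \log{\left(z^{2} + 4 \right)} + 8 \operatorname{atan}{\left(\frac{z}{2} \right)} + 1.
Check: d/dz[\frac{z^{3}}{3} - \frac{z^{2}}{2} - 4 z + \left(- \frac{z^{3}}{2} + \frac{z^{2}}{2}\right) \log{\left(z^{2} + 4 \right)} + 2 \log{\left(z^{2} + 4 \right)} + 8 \operatorname{atan}{\left(\frac{z}{2} \right)} + 1] = - \frac{3 z^{2} \log{\left(z^{2} + 4 \right)}}{2} + z \log{\left(z^{2} + 4 \right)}, which equals G'(z).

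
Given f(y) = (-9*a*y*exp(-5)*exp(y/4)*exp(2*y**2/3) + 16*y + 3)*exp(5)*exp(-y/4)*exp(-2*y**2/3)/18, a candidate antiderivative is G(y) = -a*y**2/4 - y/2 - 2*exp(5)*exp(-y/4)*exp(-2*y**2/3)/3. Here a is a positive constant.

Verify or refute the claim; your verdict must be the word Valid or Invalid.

Invalid: d/dy[G] - f = -1/2, which is not 0.

d/dy[G] = (-9*a*y*exp(y/4)*exp(2*y**2/3) + 16*y*exp(5) - 9*exp(y/4)*exp(2*y**2/3) + 3*exp(5))*exp(-y/4)*exp(-2*y**2/3)/18
d/dy[G] - f(y) = -1/2 != 0.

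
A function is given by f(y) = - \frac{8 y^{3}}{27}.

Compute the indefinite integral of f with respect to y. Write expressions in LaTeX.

For F(y) to be correct the identity F'(y) - f(y) = 0 must hold.
Check: d/dy[- \frac{2 y^{4}}{27}] = - \frac{8 y^{3}}{27} = f(y).

F(y) = - \frac{2 y^{4}}{27} + C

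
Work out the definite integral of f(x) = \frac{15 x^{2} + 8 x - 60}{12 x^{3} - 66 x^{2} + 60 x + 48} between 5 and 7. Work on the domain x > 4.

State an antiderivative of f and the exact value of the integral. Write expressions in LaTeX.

Antiderivative: F(x) = \frac{53 \log{\left(x - 4 \right)}}{27} - \frac{4 \log{\left(x - 2 \right)}}{15} - \frac{241 \log{\left(x + \frac{1}{2} \right)}}{540}; value = - \frac{241 \log{\left(\frac{15}{2} \right)}}{540} - \frac{4 \log{\left(5 \right)}}{15} + \frac{241 \log{\left(\frac{11}{2} \right)}}{540} + \frac{301 \log{\left(3 \right)}}{135}

Factor the denominator (6 \left(x - 4\right) \left(x - 2\right) \left(2 x + 1\right)) and decompose: f = - \frac{241}{270 \left(2 x + 1\right)} - \frac{4}{15 \left(x - 2\right)} + \frac{53}{27 \left(x - 4\right)}; each piece integrates to a log, atan, or power term.
F(x) = \frac{53 \log{\left(x - 4 \right)}}{27} - \frac{4 \log{\left(x - 2 \right)}}{15} - \frac{241 \log{\left(x + \frac{1}{2} \right)}}{540} is an antiderivative of f.
Check: d/dx[\frac{53 \log{\left(x - 4 \right)}}{27} - \frac{4 \log{\left(x - 2 \right)}}{15} - \frac{241 \log{\left(x + \frac{1}{2} \right)}}{540}] = \frac{15 x^{2} + 8 x - 60}{12 x^{3} - 66 x^{2} + 60 x + 48} = f(x).
F(7) = - \frac{241 \log{\left(\frac{15}{2} \right)}}{540} - \frac{4 \log{\left(5 \right)}}{15} + \frac{53 \log{\left(3 \right)}}{27}; F(5) = - \frac{241 \log{\left(\frac{11}{2} \right)}}{540} - \frac{4 \log{\left(3 \right)}}{15}.
Integral = F(7) - F(5) = - \frac{241 \log{\left(\frac{15}{2} \right)}}{540} - \frac{4 \log{\left(5 \right)}}{15} + \frac{241 \log{\left(\frac{11}{2} \right)}}{540} + \frac{301 \log{\left(3 \right)}}{135}.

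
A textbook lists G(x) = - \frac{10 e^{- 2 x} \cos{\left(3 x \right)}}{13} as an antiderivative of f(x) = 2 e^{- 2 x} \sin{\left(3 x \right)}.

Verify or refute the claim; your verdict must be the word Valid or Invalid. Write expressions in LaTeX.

Invalid: d/dx[G] - f = \frac{\left(4 \sin{\left(3 x \right)} + 20 \cos{\left(3 x \right)}\right) e^{- 2 x}}{13}, which is not 0.

d/dx[G] = \frac{\left(30 \sin{\left(3 x \right)} + 20 \cos{\left(3 x \right)}\right) e^{- 2 x}}{13}
d/dx[G] - f(x) = \frac{\left(4 \sin{\left(3 x \right)} + 20 \cos{\left(3 x \right)}\right) e^{- 2 x}}{13} != 0.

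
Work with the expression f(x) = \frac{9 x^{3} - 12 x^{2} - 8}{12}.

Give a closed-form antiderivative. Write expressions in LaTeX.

Since d/dx undoes antidifferentiation here, F'(x) = f(x) is required of F(x).
Check: d/dx[\frac{3 x^{4}}{16} - \frac{x^{3}}{3} - \frac{2 x}{3}] = \frac{3 x^{3}}{4} - x^{2} - \frac{2}{3}, which equals f(x).

An antiderivative is F(x) = \frac{3 x^{4}}{16} - \frac{x^{3}}{3} - \frac{2 x}{3}.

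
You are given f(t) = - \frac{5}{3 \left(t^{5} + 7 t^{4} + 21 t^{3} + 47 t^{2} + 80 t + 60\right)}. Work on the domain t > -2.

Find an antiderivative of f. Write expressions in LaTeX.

Factor the denominator (3 \left(t + 2\right)^{2} \left(t + 3\right) \left(t^{2} + 5\right)) and decompose: f = \frac{5 \left(11 t + 23\right)}{3402 \left(t^{2} + 5\right)} - \frac{5}{42 \left(t + 3\right)} + \frac{25}{243 \left(t + 2\right)} - \frac{5}{27 \left(t + 2\right)^{2}}; each piece integrates to a log, atan, or power term.
Check: d/dt[\frac{25 \log{\left(t + 2 \right)}}{243} - \frac{5 \log{\left(t + 3 \right)}}{42} + \frac{55 \log{\left(t^{2} + 5 \right)}}{6804} + \frac{23 \sqrt{5} \operatorname{atan}{\left(\frac{\sqrt{5} t}{5} \right)}}{3402} + \frac{5}{27 t + 54}] = - \frac{5}{3 t^{5} + 21 t^{4} + 63 t^{3} + 141 t^{2} + 240 t + 180}, which equals f(t).

An antiderivative is F(t) = \frac{25 \log{\left(t + 2 \right)}}{243} - \frac{5 \log{\left(t + 3 \right)}}{42} + \frac{55 \log{\left(t^{2} + 5 \right)}}{6804} + \frac{23 \sqrt{5} \operatorname{atan}{\left(\frac{\sqrt{5} t}{5} \right)}}{3402} + \frac{5}{27 t + 54}.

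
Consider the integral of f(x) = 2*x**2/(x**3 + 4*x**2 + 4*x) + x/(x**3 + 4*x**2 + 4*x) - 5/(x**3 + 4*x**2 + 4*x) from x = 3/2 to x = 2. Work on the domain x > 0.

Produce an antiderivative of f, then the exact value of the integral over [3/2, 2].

Antiderivative: F(x) = (-5*x*log(x) + 13*x*log(x + 2) - 10*log(x) + 26*log(x + 2) + 2)/(4*(x + 2)); value = -13*log(7/2)/4 - 5*log(2)/4 - 1/56 + 5*log(3/2)/4 + 13*log(4)/4

The denominator factors as x*(x + 2)**2; partial fractions split f into directly integrable pieces: 13/(4*(x + 2)) - 1/(2*(x + 2)**2) - 5/(4*x).
F(x) = (-5*x*log(x) + 13*x*log(x + 2) - 10*log(x) + 26*log(x + 2) + 2)/(4*(x + 2)) is an antiderivative of f.
Check: d/dx[(-5*x*log(x) + 13*x*log(x + 2) - 10*log(x) + 26*log(x + 2) + 2)/(4*(x + 2))] = (2*x**2 + x - 5)/(x**3 + 4*x**2 + 4*x), which equals f(x).
F(2) = -5*log(2)/4 + 1/8 + 13*log(4)/4; F(3/2) = -5*log(3/2)/4 + 1/7 + 13*log(7/2)/4.
Integral = F(2) - F(3/2) = -13*log(7/2)/4 - 5*log(2)/4 - 1/56 + 5*log(3/2)/4 + 13*log(4)/4.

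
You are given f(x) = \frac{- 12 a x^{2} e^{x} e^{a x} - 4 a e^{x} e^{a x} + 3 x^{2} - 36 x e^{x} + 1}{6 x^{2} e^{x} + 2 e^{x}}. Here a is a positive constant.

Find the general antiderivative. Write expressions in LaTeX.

A first test for any F(x): its x-derivative must equal f(x) identically.
Check: d/dx[- 2 e^{a x} - 3 \log{\left(\frac{3 x^{2}}{2} + \frac{1}{2} \right)} - \frac{e^{- x}}{2}] = \frac{- 12 a x^{2} e^{x} e^{a x} - 4 a e^{x} e^{a x} + 3 x^{2} - 36 x e^{x} + 1}{6 x^{2} e^{x} + 2 e^{x}} = f(x).

F(x) = - 2 e^{a x} - 3 \log{\left(\frac{3 x^{2}}{2} + \frac{1}{2} \right)} - \frac{e^{- x}}{2} + C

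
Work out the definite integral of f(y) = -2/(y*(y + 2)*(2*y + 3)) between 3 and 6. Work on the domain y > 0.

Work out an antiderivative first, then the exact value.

Antiderivative: F(y) = (-log(y) + 4*log(y + 3/2) - 3*log(y + 2))/3; value = -log(8) - 4*log(9/2)/3 - log(6)/3 + log(3)/3 + log(5) + 4*log(15/2)/3

The denominator factors as y*(y + 2)*(2*y + 3); partial fractions split f into directly integrable pieces: 8/(3*(2*y + 3)) - 1/(y + 2) - 1/(3*y).
F(y) = (-log(y) + 4*log(y + 3/2) - 3*log(y + 2))/3 is an antiderivative of f.
Check: d/dy[(-log(y) + 4*log(y + 3/2) - 3*log(y + 2))/3] = -2/(2*y**3 + 7*y**2 + 6*y), which equals f(y).
F(6) = -log(8) - log(6)/3 + 4*log(15/2)/3; F(3) = -log(5) - log(3)/3 + 4*log(9/2)/3.
Integral = F(6) - F(3) = -log(8) - 4*log(9/2)/3 - log(6)/3 + log(3)/3 + log(5) + 4*log(15/2)/3.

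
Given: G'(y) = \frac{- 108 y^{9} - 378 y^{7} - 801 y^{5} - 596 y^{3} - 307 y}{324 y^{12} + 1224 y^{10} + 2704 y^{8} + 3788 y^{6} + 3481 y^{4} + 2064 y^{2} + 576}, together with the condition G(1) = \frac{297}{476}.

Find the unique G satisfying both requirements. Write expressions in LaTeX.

Any candidate G(y) must reproduce the stated G'(y) exactly.
A general antiderivative is \frac{1}{4 \left(2 y^{4} + 2 y^{2} + 3\right)} + \frac{1}{4 \left(\frac{3 y^{2}}{2} + \frac{4}{3}\right)} + C.
The condition gives C = \frac{297}{476} - (\frac{59}{476}) = \frac{1}{2}.
So G(y) = \frac{1}{2} + \frac{1}{8 y^{4} + 8 y^{2} + 12} + \frac{1}{6 y^{2} + \frac{16}{3}}.
Check: d/dy[\frac{1}{2} + \frac{1}{8 y^{4} + 8 y^{2} + 12} + \frac{1}{6 y^{2} + \frac{16}{3}}] = \frac{- 108 y^{9} - 378 y^{7} - 801 y^{5} - 596 y^{3} - 307 y}{324 y^{12} + 1224 y^{10} + 2704 y^{8} + 3788 y^{6} + 3481 y^{4} + 2064 y^{2} + 576} = G'(y).

G(y) = \frac{1}{2} + \frac{1}{8 y^{4} + 8 y^{2} + 12} + \frac{1}{6 y^{2} + \frac{16}{3}}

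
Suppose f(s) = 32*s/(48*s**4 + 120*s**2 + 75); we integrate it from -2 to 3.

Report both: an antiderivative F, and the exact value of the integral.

Antiderivative: F(s) = -4/(3*(4*s**2 + 5)); value = 80/2583

f matches the chain-rule pattern g'(h)*h' with inner function h(s) = 2*s**2 + 5/2; substituting u = h(s) collapses the integral.
F(s) = -4/(3*(4*s**2 + 5)) is an antiderivative of f.
Check: d/ds[-4/(3*(4*s**2 + 5))] = 32*s/(48*s**4 + 120*s**2 + 75) = f(s).
F(3) = -4/123; F(-2) = -4/63.
Integral = F(3) - F(-2) = 80/2583.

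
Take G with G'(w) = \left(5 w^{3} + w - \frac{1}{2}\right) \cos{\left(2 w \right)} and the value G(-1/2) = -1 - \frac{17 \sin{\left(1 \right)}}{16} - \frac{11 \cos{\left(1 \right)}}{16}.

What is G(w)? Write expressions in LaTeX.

For G(w) to be correct, d/dw[G] must agree with the stated G'(w) identically.
A general antiderivative is \frac{5 w^{3} \sin{\left(2 w \right)}}{2} + \frac{15 w^{2} \cos{\left(2 w \right)}}{4} - \frac{13 w \sin{\left(2 w \right)}}{4} - \frac{\sin{\left(2 w \right)}}{4} - \frac{13 \cos{\left(2 w \right)}}{8} + C.
The condition gives C = -1 - \frac{17 \sin{\left(1 \right)}}{16} - \frac{11 \cos{\left(1 \right)}}{16} - (- \frac{17 \sin{\left(1 \right)}}{16} - \frac{11 \cos{\left(1 \right)}}{16}) = -1.
So G(w) = \frac{5 w^{3} \sin{\left(2 w \right)}}{2} + \frac{15 w^{2} \cos{\left(2 w \right)}}{4} - \frac{13 w \sin{\left(2 w \right)}}{4} - \frac{\sin{\left(2 w \right)}}{4} - \frac{13 \cos{\left(2 w \right)}}{8} - 1.
Check: d/dw[\frac{5 w^{3} \sin{\left(2 w \right)}}{2} + \frac{15 w^{2} \cos{\left(2 w \right)}}{4} - \frac{13 w \sin{\left(2 w \right)}}{4} - \frac{\sin{\left(2 w \right)}}{4} - \frac{13 \cos{\left(2 w \right)}}{8} - 1] = 5 w^{3} \cos{\left(2 w \right)} + w \cos{\left(2 w \right)} - \frac{\cos{\left(2 w \right)}}{2}, which equals G'(w).

G(w) = \frac{5 w^{3} \sin{\left(2 w \right)}}{2} + \frac{15 w^{2} \cos{\left(2 w \right)}}{4} - \frac{13 w \sin{\left(2 w \right)}}{4} - \frac{\sin{\left(2 w \right)}}{4} - \frac{13 \cos{\left(2 w \right)}}{8} - 1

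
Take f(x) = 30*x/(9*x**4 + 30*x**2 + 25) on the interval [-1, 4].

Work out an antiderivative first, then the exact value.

Antiderivative: F(x) = -5/(3*(x**2 + 5/3)); value = 225/424

The substitution u = x**2 + 5/3 works: f is exactly (dF/du)*(du/dx) for that inner function.
F(x) = -5/(3*(x**2 + 5/3)) is an antiderivative of f.
Check: d/dx[-5/(3*(x**2 + 5/3))] = 30*x/(9*x**4 + 30*x**2 + 25) = f(x).
F(4) = -5/53; F(-1) = -5/8.
Integral = F(4) - F(-1) = 225/424.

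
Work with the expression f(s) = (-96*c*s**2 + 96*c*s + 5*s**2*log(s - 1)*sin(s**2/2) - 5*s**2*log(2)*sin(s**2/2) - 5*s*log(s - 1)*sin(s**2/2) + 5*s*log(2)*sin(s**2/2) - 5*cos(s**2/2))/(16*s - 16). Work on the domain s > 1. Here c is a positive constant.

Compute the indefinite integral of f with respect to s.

Since d/ds undoes antidifferentiation here, F'(s) = f(s) is required of F(s).
Check: d/ds[-3*c*s**2 - 5*log(s/2 - 1/2)*cos(s**2/2)/16] = (-96*c*s**2 + 96*c*s + 5*s**2*log(s - 1)*sin(s**2/2) - 5*s**2*log(2)*sin(s**2/2) - 5*s*log(s - 1)*sin(s**2/2) + 5*s*log(2)*sin(s**2/2) - 5*cos(s**2/2))/(16*s - 16) = f(s).

F(s) = -3*c*s**2 - 5*log(s/2 - 1/2)*cos(s**2/2)/16 + C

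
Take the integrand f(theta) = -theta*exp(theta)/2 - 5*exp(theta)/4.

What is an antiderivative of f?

Recognize the product-rule pattern: f = u'v + uv' with u = -theta/2 - 3/4, v = exp(theta), so integration by parts undoes it.
Check: d/dtheta[(-2*theta - 3)*exp(theta)/4] = -theta*exp(theta)/2 - 5*exp(theta)/4 = f(theta).

An antiderivative is F(theta) = (-2*theta - 3)*exp(theta)/4.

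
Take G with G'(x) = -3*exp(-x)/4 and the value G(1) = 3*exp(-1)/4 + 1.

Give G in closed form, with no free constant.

Differentiate the proposed G(x) back; it has to land on the given G'(x).
A general antiderivative is 3*exp(-x)/4 + C.
The condition gives C = 3*exp(-1)/4 + 1 - (3*exp(-1)/4) = 1.
So G(x) = 1 + 3*exp(-x)/4.
Check: d/dx[1 + 3*exp(-x)/4] = -3*exp(-x)/4 = G'(x).

G(x) = 1 + 3*exp(-x)/4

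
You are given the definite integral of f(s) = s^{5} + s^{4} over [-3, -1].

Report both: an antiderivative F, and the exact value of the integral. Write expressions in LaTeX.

Antiderivative: F(s) = \frac{s^{6}}{6} + \frac{s^{5}}{5}; value = - \frac{1094}{15}

The integrand splits into summands that can be handled one at a time.
F(s) = \frac{s^{6}}{6} + \frac{s^{5}}{5} is an antiderivative of f.
Check: d/ds[\frac{s^{6}}{6} + \frac{s^{5}}{5}] = s^{5} + s^{4} = f(s).
F(-1) = - \frac{1}{30}; F(-3) = \frac{729}{10}.
Integral = F(-1) - F(-3) = - \frac{1094}{15}.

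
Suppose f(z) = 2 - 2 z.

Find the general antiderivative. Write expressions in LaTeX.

A first test for any F(z): its z-derivative must equal f(z) identically.
Check: d/dz[- z^{2} + 2 z] = 2 - 2 z = f(z).

F(z) = - z^{2} + 2 z + C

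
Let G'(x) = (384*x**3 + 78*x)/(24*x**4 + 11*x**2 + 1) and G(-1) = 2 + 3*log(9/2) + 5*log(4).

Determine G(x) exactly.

G(x) = 5*log(3*x**2 + 1) + 3*log(4*x**2 + 1/2) + 2

Since d/dx undoes antidifferentiation here, G(x) must give back the stated G'(x).
A general antiderivative is 5*log(3*x**2 + 1) + 3*log(4*x**2 + 1/2) + C.
The condition gives C = 2 + 3*log(9/2) + 5*log(4) - (3*log(9/2) + 5*log(4)) = 2.
So G(x) = 5*log(3*x**2 + 1) + 3*log(4*x**2 + 1/2) + 2.
Check: d/dx[5*log(3*x**2 + 1) + 3*log(4*x**2 + 1/2) + 2] = (384*x**3 + 78*x)/(24*x**4 + 11*x**2 + 1) = G'(x).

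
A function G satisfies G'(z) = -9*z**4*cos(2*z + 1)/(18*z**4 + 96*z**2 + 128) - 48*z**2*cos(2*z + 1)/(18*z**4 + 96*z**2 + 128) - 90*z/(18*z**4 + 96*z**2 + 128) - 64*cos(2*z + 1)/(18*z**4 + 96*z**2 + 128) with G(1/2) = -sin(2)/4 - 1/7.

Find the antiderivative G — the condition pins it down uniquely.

G(z) = (-3*z**2*sin(2*z + 1) - 12*z**2 - 8*sin(2*z + 1) - 2)/(12*z**2 + 32)

The integrand splits into summands that can be handled one at a time.
A general antiderivative is -sin(2*z + 1)/4 + 5/(4*(z**2/2 + 4/3)) + C.
The condition gives C = -sin(2)/4 - 1/7 - (6/7 - sin(2)/4) = -1.
So G(z) = (-3*z**2*sin(2*z + 1) - 12*z**2 - 8*sin(2*z + 1) - 2)/(12*z**2 + 32).
Check: d/dz[(-3*z**2*sin(2*z + 1) - 12*z**2 - 8*sin(2*z + 1) - 2)/(12*z**2 + 32)] = (-9*z**4*cos(2*z + 1) - 48*z**2*cos(2*z + 1) - 90*z - 64*cos(2*z + 1))/(18*z**4 + 96*z**2 + 128), which equals G'(z).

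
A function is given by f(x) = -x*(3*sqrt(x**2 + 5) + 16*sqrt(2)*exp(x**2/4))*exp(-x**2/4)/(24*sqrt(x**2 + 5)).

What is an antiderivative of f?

An antiderivative is F(x) = -4*sqrt(x**2/2 + 5/2)/3 + exp(-x**2/4)/4.

Recover f(x) by differentiating a candidate F(x); any mismatch rules it out.
Check: d/dx[-4*sqrt(x**2/2 + 5/2)/3 + exp(-x**2/4)/4] = (-3*x*sqrt(x**2 + 5) - 16*sqrt(2)*x*exp(x**2/4))*exp(-x**2/4)/(24*sqrt(x**2 + 5)), which equals f(x).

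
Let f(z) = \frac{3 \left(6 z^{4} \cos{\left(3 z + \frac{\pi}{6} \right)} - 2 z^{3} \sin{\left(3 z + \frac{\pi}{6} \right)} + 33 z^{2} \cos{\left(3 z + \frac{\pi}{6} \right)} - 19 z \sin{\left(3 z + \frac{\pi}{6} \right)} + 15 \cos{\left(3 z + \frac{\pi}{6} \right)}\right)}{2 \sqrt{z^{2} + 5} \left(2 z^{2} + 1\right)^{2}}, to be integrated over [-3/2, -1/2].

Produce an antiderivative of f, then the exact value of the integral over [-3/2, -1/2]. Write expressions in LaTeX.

Whatever form F(z) takes, F'(z) = f(z) is non-negotiable.
F(z) = \frac{3 \sqrt{z^{2} + 5} \sin{\left(3 z + \frac{\pi}{6} \right)}}{4 \left(z^{2} + \frac{1}{2}\right)} is an antiderivative of f.
Check: d/dz[\frac{3 \sqrt{z^{2} + 5} \sin{\left(3 z + \frac{\pi}{6} \right)}}{4 \left(z^{2} + \frac{1}{2}\right)}] = \frac{18 z^{4} \cos{\left(3 z + \frac{\pi}{6} \right)} - 6 z^{3} \sin{\left(3 z + \frac{\pi}{6} \right)} + 99 z^{2} \cos{\left(3 z + \frac{\pi}{6} \right)} - 57 z \sin{\left(3 z + \frac{\pi}{6} \right)} + 45 \cos{\left(3 z + \frac{\pi}{6} \right)}}{8 z^{4} \sqrt{z^{2} + 5} + 8 z^{2} \sqrt{z^{2} + 5} + 2 \sqrt{z^{2} + 5}}, which equals f(z).
F(-1/2) = \frac{\sqrt{21} \cos{\left(\frac{\pi}{3} + \frac{3}{2} \right)}}{2}; F(-3/2) = \frac{3 \sqrt{29} \cos{\left(\frac{\pi}{3} + \frac{9}{2} \right)}}{22}.
Integral = F(-1/2) - F(-3/2) = \frac{\sqrt{21} \cos{\left(\frac{\pi}{3} + \frac{3}{2} \right)}}{2} - \frac{3 \sqrt{29} \cos{\left(\frac{\pi}{3} + \frac{9}{2} \right)}}{22}.

Antiderivative: F(z) = \frac{3 \sqrt{z^{2} + 5} \sin{\left(3 z + \frac{\pi}{6} \right)}}{4 \left(z^{2} + \frac{1}{2}\right)}; value = \frac{\sqrt{21} \cos{\left(\frac{\pi}{3} + \frac{3}{2} \right)}}{2} - \frac{3 \sqrt{29} \cos{\left(\frac{\pi}{3} + \frac{9}{2} \right)}}{22}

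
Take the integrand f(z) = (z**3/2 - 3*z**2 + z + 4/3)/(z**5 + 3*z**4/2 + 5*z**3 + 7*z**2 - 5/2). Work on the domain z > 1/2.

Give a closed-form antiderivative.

An antiderivative is F(z) = (550*z*log(z - 1/2) - 3360*z*log(z + 1) + 1405*z*log(z**2 + 5) - 559*sqrt(5)*z*atan(sqrt(5)*z/5) + 550*log(z - 1/2) - 3360*log(z + 1) + 1405*log(z**2 + 5) - 559*sqrt(5)*atan(sqrt(5)*z/5) - 1995)/(5670*z + 5670).

Factor the denominator (3*(z + 1)**2*(2*z - 1)*(z**2 + 5)) and decompose: f = (562*z - 559)/(1134*(z**2 + 5)) + 110/(567*(2*z - 1)) - 16/(27*(z + 1)) + 19/(54*(z + 1)**2); each piece integrates to a log, atan, or power term.
Check: d/dz[(550*z*log(z - 1/2) - 3360*z*log(z + 1) + 1405*z*log(z**2 + 5) - 559*sqrt(5)*z*atan(sqrt(5)*z/5) + 550*log(z - 1/2) - 3360*log(z + 1) + 1405*log(z**2 + 5) - 559*sqrt(5)*atan(sqrt(5)*z/5) - 1995)/(5670*z + 5670)] = (3*z**3 - 18*z**2 + 6*z + 8)/(6*z**5 + 9*z**4 + 30*z**3 + 42*z**2 - 15), which equals f(z).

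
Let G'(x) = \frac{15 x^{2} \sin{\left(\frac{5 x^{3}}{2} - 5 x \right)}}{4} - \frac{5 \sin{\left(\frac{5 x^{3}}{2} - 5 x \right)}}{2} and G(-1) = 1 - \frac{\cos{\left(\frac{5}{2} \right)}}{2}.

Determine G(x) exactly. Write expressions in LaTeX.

The substitution u = \frac{5 x^{3}}{2} - 5 x works: G'(x) is exactly (dG/du)*(du/dx) for that inner function.
A general antiderivative is - \frac{\cos{\left(\frac{5 x^{3}}{2} - 5 x \right)}}{2} + C.
The condition gives C = 1 - \frac{\cos{\left(\frac{5}{2} \right)}}{2} - (- \frac{\cos{\left(\frac{5}{2} \right)}}{2}) = 1.
So G(x) = 1 - \frac{\cos{\left(\frac{5 x^{3}}{2} - 5 x \right)}}{2}.
Check: d/dx[1 - \frac{\cos{\left(\frac{5 x^{3}}{2} - 5 x \right)}}{2}] = \frac{15 x^{2} \sin{\left(\frac{5 x^{3}}{2} - 5 x \right)}}{4} - \frac{5 \sin{\left(\frac{5 x^{3}}{2} - 5 x \right)}}{2} = G'(x).

G(x) = 1 - \frac{\cos{\left(\frac{5 x^{3}}{2} - 5 x \right)}}{2}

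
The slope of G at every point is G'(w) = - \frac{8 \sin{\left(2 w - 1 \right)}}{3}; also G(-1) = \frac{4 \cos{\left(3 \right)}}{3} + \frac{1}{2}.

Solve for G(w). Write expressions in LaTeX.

Since d/dw undoes antidifferentiation here, G(w) must give back the stated G'(w).
A general antiderivative is \frac{4 \cos{\left(2 w - 1 \right)}}{3} + C.
The condition gives C = \frac{4 \cos{\left(3 \right)}}{3} + \frac{1}{2} - (\frac{4 \cos{\left(3 \right)}}{3}) = \frac{1}{2}.
So G(w) = \frac{8 \cos{\left(2 w - 1 \right)} + 3}{6}.
Check: d/dw[\frac{8 \cos{\left(2 w - 1 \right)} + 3}{6}] = - \frac{8 \sin{\left(2 w - 1 \right)}}{3} = G'(w).

G(w) = \frac{8 \cos{\left(2 w - 1 \right)} + 3}{6}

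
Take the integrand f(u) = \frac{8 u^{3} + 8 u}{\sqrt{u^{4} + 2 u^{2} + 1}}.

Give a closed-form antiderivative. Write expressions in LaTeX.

An antiderivative is F(u) = 4 \sqrt{u^{4} + 2 u^{2} + 1}.

The substitution w = u^{4} + 2 u^{2} + 1 works: f is exactly (dF/dw)*(dw/du) for that inner function.
Check: d/du[4 \sqrt{u^{4} + 2 u^{2} + 1}] = \frac{8 u^{3} + 8 u}{\sqrt{u^{4} + 2 u^{2} + 1}} = f(u).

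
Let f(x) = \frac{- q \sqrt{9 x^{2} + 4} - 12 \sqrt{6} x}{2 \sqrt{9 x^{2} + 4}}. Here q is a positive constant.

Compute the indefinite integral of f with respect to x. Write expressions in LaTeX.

An antiderivative F(x) passes only if d/dx[F] lands on f(x) exactly.
Check: d/dx[- \frac{3 q x + 4 \sqrt{6} \sqrt{9 x^{2} + 4}}{6}] = \frac{- q \sqrt{9 x^{2} + 4} - 12 \sqrt{6} x}{2 \sqrt{9 x^{2} + 4}} = f(x).

F(x) = - \frac{3 q x + 4 \sqrt{6} \sqrt{9 x^{2} + 4}}{6} + C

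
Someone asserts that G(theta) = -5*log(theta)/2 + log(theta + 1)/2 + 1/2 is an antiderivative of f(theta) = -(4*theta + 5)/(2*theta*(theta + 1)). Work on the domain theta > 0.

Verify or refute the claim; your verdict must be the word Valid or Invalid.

d/dtheta[G] = (-4*theta - 5)/(2*theta**2 + 2*theta)
This equals f(theta) exactly, so the claim holds.

Valid: G'(theta) = f(theta).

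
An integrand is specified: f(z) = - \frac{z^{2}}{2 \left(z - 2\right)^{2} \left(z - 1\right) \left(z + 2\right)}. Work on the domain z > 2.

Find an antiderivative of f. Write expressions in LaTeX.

Factor the denominator (2 \left(z - 2\right)^{2} \left(z - 1\right) \left(z + 2\right)) and decompose: f = \frac{1}{24 \left(z + 2\right)} - \frac{1}{6 \left(z - 1\right)} + \frac{1}{8 \left(z - 2\right)} - \frac{1}{2 \left(z - 2\right)^{2}}; each piece integrates to a log, atan, or power term.
Check: d/dz[\frac{3 z \log{\left(z - 2 \right)} - 4 z \log{\left(z - 1 \right)} + z \log{\left(z + 2 \right)} - 6 \log{\left(z - 2 \right)} + 8 \log{\left(z - 1 \right)} - 2 \log{\left(z + 2 \right)} + 12}{24 \left(z - 2\right)}] = - \frac{z^{2}}{2 z^{4} - 6 z^{3} - 4 z^{2} + 24 z - 16}, which equals f(z).

An antiderivative is F(z) = \frac{3 z \log{\left(z - 2 \right)} - 4 z \log{\left(z - 1 \right)} + z \log{\left(z + 2 \right)} - 6 \log{\left(z - 2 \right)} + 8 \log{\left(z - 1 \right)} - 2 \log{\left(z + 2 \right)} + 12}{24 \left(z - 2\right)}.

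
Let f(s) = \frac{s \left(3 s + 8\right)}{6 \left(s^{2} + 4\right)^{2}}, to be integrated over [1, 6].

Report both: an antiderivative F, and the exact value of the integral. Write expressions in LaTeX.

Since d/ds undoes antidifferentiation here, F'(s) = f(s) is required of F(s).
F(s) = \frac{3 s^{2} \operatorname{atan}{\left(\frac{s}{2} \right)} - 6 s + 12 \operatorname{atan}{\left(\frac{s}{2} \right)} - 16}{24 \left(s^{2} + 4\right)} is an antiderivative of f.
Check: d/ds[\frac{3 s^{2} \operatorname{atan}{\left(\frac{s}{2} \right)} - 6 s + 12 \operatorname{atan}{\left(\frac{s}{2} \right)} - 16}{24 \left(s^{2} + 4\right)}] = \frac{3 s^{2} + 8 s}{6 s^{4} + 48 s^{2} + 96}, which equals f(s).
F(6) = - \frac{13}{240} + \frac{\operatorname{atan}{\left(3 \right)}}{8}; F(1) = - \frac{11}{60} + \frac{\operatorname{atan}{\left(\frac{1}{2} \right)}}{8}.
Integral = F(6) - F(1) = - \frac{\operatorname{atan}{\left(\frac{1}{2} \right)}}{8} + \frac{31}{240} + \frac{\operatorname{atan}{\left(3 \right)}}{8}.

Antiderivative: F(s) = \frac{3 s^{2} \operatorname{atan}{\left(\frac{s}{2} \right)} - 6 s + 12 \operatorname{atan}{\left(\frac{s}{2} \right)} - 16}{24 \left(s^{2} + 4\right)}; value = - \frac{\operatorname{atan}{\left(\frac{1}{2} \right)}}{8} + \frac{31}{240} + \frac{\operatorname{atan}{\left(3 \right)}}{8}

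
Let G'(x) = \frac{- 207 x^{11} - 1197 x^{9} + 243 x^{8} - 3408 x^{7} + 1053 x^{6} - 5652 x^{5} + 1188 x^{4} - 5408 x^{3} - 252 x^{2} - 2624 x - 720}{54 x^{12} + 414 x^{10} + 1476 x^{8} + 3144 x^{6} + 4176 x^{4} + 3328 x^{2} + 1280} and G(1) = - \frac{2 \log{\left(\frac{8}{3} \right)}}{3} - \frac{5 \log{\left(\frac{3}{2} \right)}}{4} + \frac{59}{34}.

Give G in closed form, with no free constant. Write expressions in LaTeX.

G(x) = \frac{- 45 x^{4} \log{\left(\frac{x^{2}}{2} + 1 \right)} - 24 x^{4} \log{\left(x^{2} + \frac{5}{3} \right)} + 72 x^{4} - 90 x^{2} \log{\left(\frac{x^{2}}{2} + 1 \right)} - 48 x^{2} \log{\left(x^{2} + \frac{5}{3} \right)} + 144 x^{2} - 54 x - 120 \log{\left(\frac{x^{2}}{2} + 1 \right)} - 64 \log{\left(x^{2} + \frac{5}{3} \right)} + 192}{36 x^{4} + 72 x^{2} + 96}

Any candidate G(x) must reproduce the stated G'(x) exactly.
A general antiderivative is - \frac{3 x}{4 \left(\frac{x^{4}}{2} + x^{2} + \frac{4}{3}\right)} - \frac{5 \log{\left(\frac{x^{2}}{2} + 1 \right)}}{4} - \frac{2 \log{\left(x^{2} + \frac{5}{3} \right)}}{3} + C.
The condition gives C = - \frac{2 \log{\left(\frac{8}{3} \right)}}{3} - \frac{5 \log{\left(\frac{3}{2} \right)}}{4} + \frac{59}{34} - (- \frac{2 \log{\left(\frac{8}{3} \right)}}{3} - \frac{5 \log{\left(\frac{3}{2} \right)}}{4} - \frac{9}{34}) = 2.
So G(x) = \frac{- 45 x^{4} \log{\left(\frac{x^{2}}{2} + 1 \right)} - 24 x^{4} \log{\left(x^{2} + \frac{5}{3} \right)} + 72 x^{4} - 90 x^{2} \log{\left(\frac{x^{2}}{2} + 1 \right)} - 48 x^{2} \log{\left(x^{2} + \frac{5}{3} \right)} + 144 x^{2} - 54 x - 120 \log{\left(\frac{x^{2}}{2} + 1 \right)} - 64 \log{\left(x^{2} + \frac{5}{3} \right)} + 192}{36 x^{4} + 72 x^{2} + 96}.
Check: d/dx[\frac{- 45 x^{4} \log{\left(\frac{x^{2}}{2} + 1 \right)} - 24 x^{4} \log{\left(x^{2} + \frac{5}{3} \right)} + 72 x^{4} - 90 x^{2} \log{\left(\frac{x^{2}}{2} + 1 \right)} - 48 x^{2} \log{\left(x^{2} + \frac{5}{3} \right)} + 144 x^{2} - 54 x - 120 \log{\left(\frac{x^{2}}{2} + 1 \right)} - 64 \log{\left(x^{2} + \frac{5}{3} \right)} + 192}{36 x^{4} + 72 x^{2} + 96}] = \frac{- 207 x^{11} - 1197 x^{9} + 243 x^{8} - 3408 x^{7} + 1053 x^{6} - 5652 x^{5} + 1188 x^{4} - 5408 x^{3} - 252 x^{2} - 2624 x - 720}{54 x^{12} + 414 x^{10} + 1476 x^{8} + 3144 x^{6} + 4176 x^{4} + 3328 x^{2} + 1280} = G'(x).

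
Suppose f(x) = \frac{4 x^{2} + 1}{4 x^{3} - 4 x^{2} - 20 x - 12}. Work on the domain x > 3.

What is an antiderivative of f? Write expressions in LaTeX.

An antiderivative is F(x) = \frac{37 x \log{\left(x - 3 \right)} + 27 x \log{\left(x + 1 \right)} + 37 \log{\left(x - 3 \right)} + 27 \log{\left(x + 1 \right)} + 20}{64 x + 64}.

The denominator factors as 4 \left(x - 3\right) \left(x + 1\right)^{2}; partial fractions split f into directly integrable pieces: \frac{27}{64 \left(x + 1\right)} - \frac{5}{16 \left(x + 1\right)^{2}} + \frac{37}{64 \left(x - 3\right)}.
Check: d/dx[\frac{37 x \log{\left(x - 3 \right)} + 27 x \log{\left(x + 1 \right)} + 37 \log{\left(x - 3 \right)} + 27 \log{\left(x + 1 \right)} + 20}{64 x + 64}] = \frac{4 x^{2} + 1}{4 x^{3} - 4 x^{2} - 20 x - 12} = f(x).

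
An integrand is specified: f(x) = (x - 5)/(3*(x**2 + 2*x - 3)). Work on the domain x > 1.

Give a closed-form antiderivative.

An antiderivative is F(x) = -log(x - 1)/3 + 2*log(x + 3)/3.

Factor the denominator (3*(x - 1)*(x + 3)) and decompose: f = 2/(3*(x + 3)) - 1/(3*(x - 1)); each piece integrates to a log, atan, or power term.
Check: d/dx[-log(x - 1)/3 + 2*log(x + 3)/3] = (x - 5)/(3*x**2 + 6*x - 9), which equals f(x).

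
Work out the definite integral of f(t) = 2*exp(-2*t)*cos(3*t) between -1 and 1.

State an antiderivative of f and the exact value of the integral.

Antiderivative: F(t) = (6*sin(3*t) - 4*cos(3*t))*exp(-2*t)/13; value = 4*exp(2)*cos(3)/13 + 6*exp(-2)*sin(3)/13 - 4*exp(-2)*cos(3)/13 + 6*exp(2)*sin(3)/13

Recover f(t) by differentiating a candidate F(t); any mismatch rules it out.
F(t) = (6*sin(3*t) - 4*cos(3*t))*exp(-2*t)/13 is an antiderivative of f.
Check: d/dt[(6*sin(3*t) - 4*cos(3*t))*exp(-2*t)/13] = 2*exp(-2*t)*cos(3*t) = f(t).
F(1) = 6*exp(-2)*sin(3)/13 - 4*exp(-2)*cos(3)/13; F(-1) = -6*exp(2)*sin(3)/13 - 4*exp(2)*cos(3)/13.
Integral = F(1) - F(-1) = 4*exp(2)*cos(3)/13 + 6*exp(-2)*sin(3)/13 - 4*exp(-2)*cos(3)/13 + 6*exp(2)*sin(3)/13.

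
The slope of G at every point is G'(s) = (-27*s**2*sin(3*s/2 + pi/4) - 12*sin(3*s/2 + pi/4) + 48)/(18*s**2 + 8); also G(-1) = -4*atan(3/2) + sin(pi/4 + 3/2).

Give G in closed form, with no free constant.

G(s) = cos(3*s/2 + pi/4) + 4*atan(3*s/2)

Since d/ds undoes antidifferentiation here, G(s) must give back the stated G'(s).
A general antiderivative is cos(3*s/2 + pi/4) + 4*atan(3*s/2) + C.
The condition gives C = -4*atan(3/2) + sin(pi/4 + 3/2) - (-4*atan(3/2) + sin(pi/4 + 3/2)) = 0.
So G(s) = cos(3*s/2 + pi/4) + 4*atan(3*s/2).
Check: d/ds[cos(3*s/2 + pi/4) + 4*atan(3*s/2)] = (-27*s**2*sin(3*s/2 + pi/4) - 12*sin(3*s/2 + pi/4) + 48)/(18*s**2 + 8) = G'(s).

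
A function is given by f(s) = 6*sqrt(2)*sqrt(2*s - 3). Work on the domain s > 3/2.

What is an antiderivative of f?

An antiderivative is F(s) = (4*s - 6)**(3/2).

A candidate is checked by its d/ds: the result must match f(s).
Check: d/ds[(4*s - 6)**(3/2)] = 6*sqrt(2)*sqrt(2*s - 3) = f(s).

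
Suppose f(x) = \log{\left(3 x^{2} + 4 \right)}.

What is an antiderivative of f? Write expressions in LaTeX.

An antiderivative is F(x) = x \log{\left(3 x^{2} + 4 \right)} - 2 x + \frac{4 \sqrt{3} \operatorname{atan}{\left(\frac{\sqrt{3} x}{2} \right)}}{3}.

Any candidate F(x) must reproduce f(x) exactly when differentiated.
Check: d/dx[x \log{\left(3 x^{2} + 4 \right)} - 2 x + \frac{4 \sqrt{3} \operatorname{atan}{\left(\frac{\sqrt{3} x}{2} \right)}}{3}] = \log{\left(3 x^{2} + 4 \right)} = f(x).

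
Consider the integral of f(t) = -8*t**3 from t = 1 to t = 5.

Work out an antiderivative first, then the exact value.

Antiderivative: F(t) = -2*t**4; value = -1248

Since d/dt undoes antidifferentiation here, F'(t) = f(t) is required of F(t).
F(t) = -2*t**4 is an antiderivative of f.
Check: d/dt[-2*t**4] = -8*t**3 = f(t).
F(5) = -1250; F(1) = -2.
Integral = F(5) - F(1) = -1248.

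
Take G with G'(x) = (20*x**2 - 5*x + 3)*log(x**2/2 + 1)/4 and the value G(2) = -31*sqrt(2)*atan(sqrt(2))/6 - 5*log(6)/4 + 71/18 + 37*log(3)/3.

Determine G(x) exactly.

G(x) = 5*x**3*log(x**2/2 + 1)/3 - 10*x**3/9 - 5*x**2*log(x**2/2 + 1)/8 + 5*x**2/8 + 3*x*log(x**2/2 + 1)/4 + 31*x/6 - 5*log(x**2 + 2)/4 - 31*sqrt(2)*atan(sqrt(2)*x/2)/6

Since d/dx undoes antidifferentiation here, G(x) must give back the stated G'(x).
A general antiderivative is -10*x**3/9 + 5*x**2/8 + 31*x/6 + (5*x**3/3 - 5*x**2/8 + 3*x/4)*log(x**2/2 + 1) - 5*log(x**2 + 2)/4 - 31*sqrt(2)*atan(sqrt(2)*x/2)/6 + C.
The condition gives C = -31*sqrt(2)*atan(sqrt(2))/6 - 5*log(6)/4 + 71/18 + 37*log(3)/3 - (-31*sqrt(2)*atan(sqrt(2))/6 - 5*log(6)/4 + 71/18 + 37*log(3)/3) = 0.
So G(x) = 5*x**3*log(x**2/2 + 1)/3 - 10*x**3/9 - 5*x**2*log(x**2/2 + 1)/8 + 5*x**2/8 + 3*x*log(x**2/2 + 1)/4 + 31*x/6 - 5*log(x**2 + 2)/4 - 31*sqrt(2)*atan(sqrt(2)*x/2)/6.
Check: d/dx[5*x**3*log(x**2/2 + 1)/3 - 10*x**3/9 - 5*x**2*log(x**2/2 + 1)/8 + 5*x**2/8 + 3*x*log(x**2/2 + 1)/4 + 31*x/6 - 5*log(x**2 + 2)/4 - 31*sqrt(2)*atan(sqrt(2)*x/2)/6] = 5*x**2*log(x**2/2 + 1) - 5*x*log(x**2/2 + 1)/4 + 3*log(x**2/2 + 1)/4, which equals G'(x).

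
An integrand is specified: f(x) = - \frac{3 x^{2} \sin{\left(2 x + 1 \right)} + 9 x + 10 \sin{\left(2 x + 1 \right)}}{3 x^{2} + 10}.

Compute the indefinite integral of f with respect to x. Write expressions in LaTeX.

F(x) = - \frac{3 \log{\left(\frac{x^{2}}{2} + \frac{5}{3} \right)}}{2} + \frac{\cos{\left(2 x + 1 \right)}}{2} + C

A candidate is checked by its d/dx: the result must match f(x).
Check: d/dx[- \frac{3 \log{\left(\frac{x^{2}}{2} + \frac{5}{3} \right)}}{2} + \frac{\cos{\left(2 x + 1 \right)}}{2}] = \frac{- 3 x^{2} \sin{\left(2 x + 1 \right)} - 9 x - 10 \sin{\left(2 x + 1 \right)}}{3 x^{2} + 10}, which equals f(x).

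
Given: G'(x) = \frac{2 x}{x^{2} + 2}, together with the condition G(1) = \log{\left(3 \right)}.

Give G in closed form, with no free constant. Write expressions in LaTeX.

G'(x) matches the chain-rule pattern g'(h)*h' with inner function h(x) = x^{2} + 2; substituting u = h(x) collapses the integral.
A general antiderivative is \log{\left(x^{2} + 2 \right)} + C.
The condition gives C = \log{\left(3 \right)} - (\log{\left(3 \right)}) = 0.
So G(x) = \log{\left(x^{2} + 2 \right)}.
Check: d/dx[\log{\left(x^{2} + 2 \right)}] = \frac{2 x}{x^{2} + 2} = G'(x).

G(x) = \log{\left(x^{2} + 2 \right)}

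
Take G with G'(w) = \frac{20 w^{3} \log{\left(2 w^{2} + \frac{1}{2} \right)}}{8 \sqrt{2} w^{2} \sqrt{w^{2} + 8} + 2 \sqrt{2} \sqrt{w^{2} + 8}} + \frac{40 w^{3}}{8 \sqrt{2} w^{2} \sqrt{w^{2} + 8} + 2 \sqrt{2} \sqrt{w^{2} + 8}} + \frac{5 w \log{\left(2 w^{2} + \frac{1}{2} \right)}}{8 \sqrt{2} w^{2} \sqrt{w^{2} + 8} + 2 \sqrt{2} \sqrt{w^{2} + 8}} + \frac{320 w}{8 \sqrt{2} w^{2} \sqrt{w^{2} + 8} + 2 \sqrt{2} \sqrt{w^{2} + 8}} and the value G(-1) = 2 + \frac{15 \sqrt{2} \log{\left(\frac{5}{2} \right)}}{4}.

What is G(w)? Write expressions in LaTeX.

Recognize the product-rule pattern: G'(w) = u'v + uv' with u = \frac{5 \sqrt{\frac{w^{2}}{2} + 4}}{2}, v = \log{\left(2 w^{2} + \frac{1}{2} \right)}, so integration by parts undoes it.
A general antiderivative is \frac{5 \sqrt{\frac{w^{2}}{2} + 4} \log{\left(2 w^{2} + \frac{1}{2} \right)}}{2} + C.
The condition gives C = 2 + \frac{15 \sqrt{2} \log{\left(\frac{5}{2} \right)}}{4} - (\frac{15 \sqrt{2} \log{\left(\frac{5}{2} \right)}}{4}) = 2.
So G(w) = \frac{\sqrt{2} \left(5 \sqrt{w^{2} + 8} \log{\left(2 w^{2} + \frac{1}{2} \right)} + 4 \sqrt{2}\right)}{4}.
Check: d/dw[\frac{\sqrt{2} \left(5 \sqrt{w^{2} + 8} \log{\left(2 w^{2} + \frac{1}{2} \right)} + 4 \sqrt{2}\right)}{4}] = \frac{20 \sqrt{2} w^{3} \log{\left(2 w^{2} + \frac{1}{2} \right)} + 40 \sqrt{2} w^{3} + 5 \sqrt{2} w \log{\left(2 w^{2} + \frac{1}{2} \right)} + 320 \sqrt{2} w}{16 w^{2} \sqrt{w^{2} + 8} + 4 \sqrt{w^{2} + 8}}, which equals G'(w).

G(w) = \frac{\sqrt{2} \left(5 \sqrt{w^{2} + 8} \log{\left(2 w^{2} + \frac{1}{2} \right)} + 4 \sqrt{2}\right)}{4}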